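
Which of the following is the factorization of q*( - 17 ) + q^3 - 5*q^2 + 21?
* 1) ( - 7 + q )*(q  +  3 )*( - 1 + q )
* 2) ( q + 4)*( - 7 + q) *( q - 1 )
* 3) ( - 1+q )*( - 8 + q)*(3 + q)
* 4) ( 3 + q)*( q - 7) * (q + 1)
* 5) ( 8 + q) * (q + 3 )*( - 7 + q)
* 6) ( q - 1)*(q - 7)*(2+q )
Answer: 1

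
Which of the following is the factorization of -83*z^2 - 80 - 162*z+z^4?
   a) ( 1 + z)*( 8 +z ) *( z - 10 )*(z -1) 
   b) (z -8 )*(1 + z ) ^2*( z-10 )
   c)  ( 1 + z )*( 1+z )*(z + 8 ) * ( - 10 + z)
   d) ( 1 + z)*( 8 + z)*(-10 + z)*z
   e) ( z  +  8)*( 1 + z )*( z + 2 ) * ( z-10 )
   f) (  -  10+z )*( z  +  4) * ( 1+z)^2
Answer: c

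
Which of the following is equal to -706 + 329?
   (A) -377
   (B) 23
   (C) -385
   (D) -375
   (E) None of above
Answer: A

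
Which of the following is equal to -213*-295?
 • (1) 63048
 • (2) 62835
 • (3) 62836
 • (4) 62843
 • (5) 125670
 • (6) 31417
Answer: 2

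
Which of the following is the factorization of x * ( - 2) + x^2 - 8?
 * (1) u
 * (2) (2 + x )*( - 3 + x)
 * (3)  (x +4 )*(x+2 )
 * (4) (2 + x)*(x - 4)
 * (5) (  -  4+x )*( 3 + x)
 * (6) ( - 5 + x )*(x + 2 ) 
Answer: 4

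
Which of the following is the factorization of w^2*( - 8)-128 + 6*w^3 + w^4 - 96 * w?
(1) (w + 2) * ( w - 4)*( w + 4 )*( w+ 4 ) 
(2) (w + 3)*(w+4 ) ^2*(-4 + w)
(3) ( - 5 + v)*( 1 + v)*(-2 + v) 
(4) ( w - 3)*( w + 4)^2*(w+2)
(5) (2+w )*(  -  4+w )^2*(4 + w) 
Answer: 1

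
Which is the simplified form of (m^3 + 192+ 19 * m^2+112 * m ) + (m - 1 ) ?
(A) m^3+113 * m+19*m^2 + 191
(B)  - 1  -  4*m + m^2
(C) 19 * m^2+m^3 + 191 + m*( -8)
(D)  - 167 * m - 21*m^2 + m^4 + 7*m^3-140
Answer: A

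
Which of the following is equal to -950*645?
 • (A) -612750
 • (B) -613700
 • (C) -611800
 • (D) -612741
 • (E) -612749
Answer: A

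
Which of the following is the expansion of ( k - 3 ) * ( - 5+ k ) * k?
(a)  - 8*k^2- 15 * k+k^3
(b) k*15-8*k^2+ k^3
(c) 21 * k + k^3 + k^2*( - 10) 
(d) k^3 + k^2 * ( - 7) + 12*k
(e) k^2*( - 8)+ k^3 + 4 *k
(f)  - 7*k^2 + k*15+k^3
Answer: b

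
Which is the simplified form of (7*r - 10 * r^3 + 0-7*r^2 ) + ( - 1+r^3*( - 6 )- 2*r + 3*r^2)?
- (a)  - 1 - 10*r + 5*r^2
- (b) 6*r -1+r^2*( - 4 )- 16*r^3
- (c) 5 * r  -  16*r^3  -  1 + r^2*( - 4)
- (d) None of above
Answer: c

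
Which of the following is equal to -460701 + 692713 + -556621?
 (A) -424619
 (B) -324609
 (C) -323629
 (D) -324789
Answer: B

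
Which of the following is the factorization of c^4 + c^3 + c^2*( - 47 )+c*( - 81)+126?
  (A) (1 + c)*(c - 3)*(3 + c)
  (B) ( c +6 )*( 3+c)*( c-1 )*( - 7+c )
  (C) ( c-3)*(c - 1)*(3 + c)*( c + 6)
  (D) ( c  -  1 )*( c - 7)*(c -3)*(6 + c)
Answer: B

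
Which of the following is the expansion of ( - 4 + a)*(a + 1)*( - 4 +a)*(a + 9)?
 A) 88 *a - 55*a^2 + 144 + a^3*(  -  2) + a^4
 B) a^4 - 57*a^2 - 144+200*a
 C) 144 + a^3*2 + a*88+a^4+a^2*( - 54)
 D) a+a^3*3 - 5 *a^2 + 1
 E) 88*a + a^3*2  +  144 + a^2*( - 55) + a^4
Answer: E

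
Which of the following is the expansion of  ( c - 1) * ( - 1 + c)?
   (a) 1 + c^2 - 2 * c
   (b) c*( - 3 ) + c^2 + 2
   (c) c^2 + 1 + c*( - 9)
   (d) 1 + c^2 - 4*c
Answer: a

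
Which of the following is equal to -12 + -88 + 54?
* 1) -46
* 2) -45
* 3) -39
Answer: 1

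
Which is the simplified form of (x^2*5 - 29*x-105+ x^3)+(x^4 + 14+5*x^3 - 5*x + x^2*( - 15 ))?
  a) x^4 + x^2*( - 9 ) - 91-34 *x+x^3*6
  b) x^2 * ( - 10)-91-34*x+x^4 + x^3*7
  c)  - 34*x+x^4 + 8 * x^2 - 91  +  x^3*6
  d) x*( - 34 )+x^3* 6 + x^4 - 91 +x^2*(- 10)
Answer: d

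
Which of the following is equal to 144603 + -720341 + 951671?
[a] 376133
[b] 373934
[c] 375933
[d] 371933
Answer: c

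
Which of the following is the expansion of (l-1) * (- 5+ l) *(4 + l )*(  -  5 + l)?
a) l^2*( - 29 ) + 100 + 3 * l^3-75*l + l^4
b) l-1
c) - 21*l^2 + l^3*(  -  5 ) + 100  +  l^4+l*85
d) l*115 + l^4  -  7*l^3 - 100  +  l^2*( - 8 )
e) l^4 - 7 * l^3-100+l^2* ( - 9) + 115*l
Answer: e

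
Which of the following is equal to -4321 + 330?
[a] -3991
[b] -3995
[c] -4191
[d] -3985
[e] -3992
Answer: a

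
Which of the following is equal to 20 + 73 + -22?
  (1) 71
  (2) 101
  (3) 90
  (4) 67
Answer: 1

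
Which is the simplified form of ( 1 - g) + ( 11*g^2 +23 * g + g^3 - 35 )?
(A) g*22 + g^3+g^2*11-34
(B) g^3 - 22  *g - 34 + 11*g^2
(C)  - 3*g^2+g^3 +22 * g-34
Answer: A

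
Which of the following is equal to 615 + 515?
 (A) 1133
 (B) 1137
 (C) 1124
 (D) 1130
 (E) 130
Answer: D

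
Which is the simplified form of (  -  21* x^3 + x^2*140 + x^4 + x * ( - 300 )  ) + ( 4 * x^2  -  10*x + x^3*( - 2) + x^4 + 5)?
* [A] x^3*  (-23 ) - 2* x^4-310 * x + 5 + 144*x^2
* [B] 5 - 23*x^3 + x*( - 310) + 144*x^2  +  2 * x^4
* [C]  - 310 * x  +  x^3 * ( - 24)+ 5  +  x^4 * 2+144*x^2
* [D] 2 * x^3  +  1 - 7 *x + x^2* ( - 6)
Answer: B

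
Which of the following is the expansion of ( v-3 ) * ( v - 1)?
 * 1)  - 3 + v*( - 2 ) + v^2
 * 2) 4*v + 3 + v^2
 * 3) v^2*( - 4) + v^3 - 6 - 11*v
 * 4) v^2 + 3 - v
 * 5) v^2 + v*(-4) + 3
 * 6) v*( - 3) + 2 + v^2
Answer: 5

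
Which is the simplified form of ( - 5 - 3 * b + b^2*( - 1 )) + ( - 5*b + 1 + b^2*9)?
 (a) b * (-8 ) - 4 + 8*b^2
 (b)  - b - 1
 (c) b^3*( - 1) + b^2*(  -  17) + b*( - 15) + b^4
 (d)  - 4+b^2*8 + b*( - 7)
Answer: a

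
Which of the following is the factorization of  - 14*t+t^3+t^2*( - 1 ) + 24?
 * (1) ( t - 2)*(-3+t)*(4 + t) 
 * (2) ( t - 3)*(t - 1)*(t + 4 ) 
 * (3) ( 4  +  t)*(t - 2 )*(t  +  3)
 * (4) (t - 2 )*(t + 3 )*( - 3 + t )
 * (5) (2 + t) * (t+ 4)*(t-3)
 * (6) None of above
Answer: 1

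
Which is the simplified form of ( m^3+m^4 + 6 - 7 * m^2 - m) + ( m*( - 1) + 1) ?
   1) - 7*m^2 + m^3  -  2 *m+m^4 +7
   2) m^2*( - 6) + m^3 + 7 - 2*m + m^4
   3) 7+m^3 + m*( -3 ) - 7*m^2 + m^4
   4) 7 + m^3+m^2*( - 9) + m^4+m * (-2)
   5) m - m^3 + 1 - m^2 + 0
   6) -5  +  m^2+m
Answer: 1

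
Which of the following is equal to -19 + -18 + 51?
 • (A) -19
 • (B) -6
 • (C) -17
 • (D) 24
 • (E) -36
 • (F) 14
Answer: F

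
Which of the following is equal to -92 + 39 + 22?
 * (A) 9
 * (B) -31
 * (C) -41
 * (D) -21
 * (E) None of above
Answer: B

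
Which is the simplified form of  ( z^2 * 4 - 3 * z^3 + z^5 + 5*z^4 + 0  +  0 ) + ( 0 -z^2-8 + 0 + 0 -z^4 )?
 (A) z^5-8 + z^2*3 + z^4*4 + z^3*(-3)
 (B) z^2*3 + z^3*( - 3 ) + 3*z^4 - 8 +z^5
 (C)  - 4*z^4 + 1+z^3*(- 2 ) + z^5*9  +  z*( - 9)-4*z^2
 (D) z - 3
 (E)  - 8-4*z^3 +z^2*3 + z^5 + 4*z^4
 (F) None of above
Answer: A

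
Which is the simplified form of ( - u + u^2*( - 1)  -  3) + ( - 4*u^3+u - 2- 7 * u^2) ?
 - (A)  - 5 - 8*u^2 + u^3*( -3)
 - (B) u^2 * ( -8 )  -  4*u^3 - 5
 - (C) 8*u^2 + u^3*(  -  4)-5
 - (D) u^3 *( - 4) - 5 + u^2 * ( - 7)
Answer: B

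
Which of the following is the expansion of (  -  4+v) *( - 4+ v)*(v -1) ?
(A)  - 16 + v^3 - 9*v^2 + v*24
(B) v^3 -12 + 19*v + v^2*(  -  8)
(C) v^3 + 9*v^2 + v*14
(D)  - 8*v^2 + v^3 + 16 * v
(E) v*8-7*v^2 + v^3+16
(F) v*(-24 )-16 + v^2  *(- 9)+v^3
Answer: A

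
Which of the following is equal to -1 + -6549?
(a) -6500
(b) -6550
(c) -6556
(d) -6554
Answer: b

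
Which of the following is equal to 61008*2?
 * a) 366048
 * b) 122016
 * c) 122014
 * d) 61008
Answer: b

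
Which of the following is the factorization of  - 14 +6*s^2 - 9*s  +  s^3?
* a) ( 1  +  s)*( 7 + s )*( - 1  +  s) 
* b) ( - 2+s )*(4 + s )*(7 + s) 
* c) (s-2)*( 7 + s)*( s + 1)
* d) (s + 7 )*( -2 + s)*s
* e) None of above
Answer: c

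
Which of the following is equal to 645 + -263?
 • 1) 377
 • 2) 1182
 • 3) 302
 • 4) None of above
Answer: 4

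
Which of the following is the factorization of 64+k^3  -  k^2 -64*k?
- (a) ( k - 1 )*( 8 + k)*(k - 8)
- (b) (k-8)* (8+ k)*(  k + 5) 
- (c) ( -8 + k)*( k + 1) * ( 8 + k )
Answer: a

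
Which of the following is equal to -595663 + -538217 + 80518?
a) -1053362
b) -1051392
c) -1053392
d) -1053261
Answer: a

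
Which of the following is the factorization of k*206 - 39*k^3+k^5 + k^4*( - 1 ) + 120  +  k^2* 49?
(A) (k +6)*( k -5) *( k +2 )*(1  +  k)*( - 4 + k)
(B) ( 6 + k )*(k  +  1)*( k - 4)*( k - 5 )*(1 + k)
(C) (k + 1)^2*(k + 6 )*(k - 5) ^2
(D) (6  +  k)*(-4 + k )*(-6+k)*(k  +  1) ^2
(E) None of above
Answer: B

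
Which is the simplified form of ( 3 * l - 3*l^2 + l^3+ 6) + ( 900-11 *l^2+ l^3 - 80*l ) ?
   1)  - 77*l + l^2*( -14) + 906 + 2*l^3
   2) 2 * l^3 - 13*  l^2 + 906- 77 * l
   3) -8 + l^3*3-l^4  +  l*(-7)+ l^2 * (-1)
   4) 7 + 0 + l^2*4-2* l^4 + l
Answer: 1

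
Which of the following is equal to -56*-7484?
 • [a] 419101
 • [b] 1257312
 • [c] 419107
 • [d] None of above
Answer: d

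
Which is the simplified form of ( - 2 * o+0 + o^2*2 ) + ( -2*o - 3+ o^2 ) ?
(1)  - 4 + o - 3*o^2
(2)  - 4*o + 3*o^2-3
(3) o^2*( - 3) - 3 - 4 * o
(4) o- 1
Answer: 2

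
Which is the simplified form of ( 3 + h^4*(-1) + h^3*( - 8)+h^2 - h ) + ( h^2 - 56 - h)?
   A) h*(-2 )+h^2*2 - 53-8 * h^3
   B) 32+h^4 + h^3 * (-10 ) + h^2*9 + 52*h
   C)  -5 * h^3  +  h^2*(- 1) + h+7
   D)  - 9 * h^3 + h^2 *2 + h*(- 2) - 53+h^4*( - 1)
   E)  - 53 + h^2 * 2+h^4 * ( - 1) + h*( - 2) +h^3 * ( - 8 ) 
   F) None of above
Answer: E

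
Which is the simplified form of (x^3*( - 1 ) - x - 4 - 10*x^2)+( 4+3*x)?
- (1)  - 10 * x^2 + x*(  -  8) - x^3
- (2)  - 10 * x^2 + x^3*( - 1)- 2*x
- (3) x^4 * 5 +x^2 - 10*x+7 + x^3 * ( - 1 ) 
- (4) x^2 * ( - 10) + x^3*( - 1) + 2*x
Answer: 4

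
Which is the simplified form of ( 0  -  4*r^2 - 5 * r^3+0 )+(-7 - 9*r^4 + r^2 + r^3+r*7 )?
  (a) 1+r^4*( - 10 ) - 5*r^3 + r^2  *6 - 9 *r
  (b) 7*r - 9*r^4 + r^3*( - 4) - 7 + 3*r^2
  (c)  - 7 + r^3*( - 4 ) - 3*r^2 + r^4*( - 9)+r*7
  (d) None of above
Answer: c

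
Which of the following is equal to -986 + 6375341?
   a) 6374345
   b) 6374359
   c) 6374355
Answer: c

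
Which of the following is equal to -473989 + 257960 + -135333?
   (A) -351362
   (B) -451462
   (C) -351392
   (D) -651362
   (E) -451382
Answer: A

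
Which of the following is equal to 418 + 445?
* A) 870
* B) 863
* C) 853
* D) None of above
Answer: B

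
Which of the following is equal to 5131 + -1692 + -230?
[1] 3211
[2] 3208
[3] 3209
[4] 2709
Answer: 3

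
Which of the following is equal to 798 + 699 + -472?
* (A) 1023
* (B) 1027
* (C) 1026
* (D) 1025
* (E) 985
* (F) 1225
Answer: D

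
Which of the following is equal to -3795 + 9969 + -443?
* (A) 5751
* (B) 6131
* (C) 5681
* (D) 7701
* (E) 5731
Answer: E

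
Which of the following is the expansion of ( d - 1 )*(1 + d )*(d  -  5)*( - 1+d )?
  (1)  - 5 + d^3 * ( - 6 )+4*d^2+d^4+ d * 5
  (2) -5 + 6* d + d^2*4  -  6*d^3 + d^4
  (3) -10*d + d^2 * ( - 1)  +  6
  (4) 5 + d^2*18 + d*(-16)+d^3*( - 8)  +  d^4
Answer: 2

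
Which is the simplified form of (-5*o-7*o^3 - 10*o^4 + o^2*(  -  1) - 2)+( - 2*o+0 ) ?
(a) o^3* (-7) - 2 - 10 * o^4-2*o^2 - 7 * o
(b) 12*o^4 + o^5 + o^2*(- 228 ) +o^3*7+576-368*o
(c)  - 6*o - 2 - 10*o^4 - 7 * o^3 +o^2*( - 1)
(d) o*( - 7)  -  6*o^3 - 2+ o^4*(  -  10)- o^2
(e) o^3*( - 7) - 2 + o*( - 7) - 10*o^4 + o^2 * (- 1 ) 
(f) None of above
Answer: e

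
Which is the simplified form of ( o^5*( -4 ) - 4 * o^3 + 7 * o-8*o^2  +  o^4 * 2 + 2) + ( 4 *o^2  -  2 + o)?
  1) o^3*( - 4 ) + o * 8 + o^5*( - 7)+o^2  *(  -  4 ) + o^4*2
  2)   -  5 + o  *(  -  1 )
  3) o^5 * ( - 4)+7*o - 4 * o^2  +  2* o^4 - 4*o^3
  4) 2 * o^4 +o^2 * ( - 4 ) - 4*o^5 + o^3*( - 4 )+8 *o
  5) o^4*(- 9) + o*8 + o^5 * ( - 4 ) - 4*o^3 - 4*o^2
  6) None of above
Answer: 4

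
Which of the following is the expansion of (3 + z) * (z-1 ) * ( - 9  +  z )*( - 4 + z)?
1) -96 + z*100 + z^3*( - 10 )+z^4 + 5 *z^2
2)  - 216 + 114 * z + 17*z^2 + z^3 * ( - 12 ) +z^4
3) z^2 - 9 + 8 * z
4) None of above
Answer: 4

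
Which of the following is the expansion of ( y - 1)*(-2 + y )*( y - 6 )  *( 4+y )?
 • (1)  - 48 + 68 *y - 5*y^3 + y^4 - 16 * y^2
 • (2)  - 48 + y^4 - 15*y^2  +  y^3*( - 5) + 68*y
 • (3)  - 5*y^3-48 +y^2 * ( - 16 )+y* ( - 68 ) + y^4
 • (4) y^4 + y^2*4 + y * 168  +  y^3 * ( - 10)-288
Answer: 1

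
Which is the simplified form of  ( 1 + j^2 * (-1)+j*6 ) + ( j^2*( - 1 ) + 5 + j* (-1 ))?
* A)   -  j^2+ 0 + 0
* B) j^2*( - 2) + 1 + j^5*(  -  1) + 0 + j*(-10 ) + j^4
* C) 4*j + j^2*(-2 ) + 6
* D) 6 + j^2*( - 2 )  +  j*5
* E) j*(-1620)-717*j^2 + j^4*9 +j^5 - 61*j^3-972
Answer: D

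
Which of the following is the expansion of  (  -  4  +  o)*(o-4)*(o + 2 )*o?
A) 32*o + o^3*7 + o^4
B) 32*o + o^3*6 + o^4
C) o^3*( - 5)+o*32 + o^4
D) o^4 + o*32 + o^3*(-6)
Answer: D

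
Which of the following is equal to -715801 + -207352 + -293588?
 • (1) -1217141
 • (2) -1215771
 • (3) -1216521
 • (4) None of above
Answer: 4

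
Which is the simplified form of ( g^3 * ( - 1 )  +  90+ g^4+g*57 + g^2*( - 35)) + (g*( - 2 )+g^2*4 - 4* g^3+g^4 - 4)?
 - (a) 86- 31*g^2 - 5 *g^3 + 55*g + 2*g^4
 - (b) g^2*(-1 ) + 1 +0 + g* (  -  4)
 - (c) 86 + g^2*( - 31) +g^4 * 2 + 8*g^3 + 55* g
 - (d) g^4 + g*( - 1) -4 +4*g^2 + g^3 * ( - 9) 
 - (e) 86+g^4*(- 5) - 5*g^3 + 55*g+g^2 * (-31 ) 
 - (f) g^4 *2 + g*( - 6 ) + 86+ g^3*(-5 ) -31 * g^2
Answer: a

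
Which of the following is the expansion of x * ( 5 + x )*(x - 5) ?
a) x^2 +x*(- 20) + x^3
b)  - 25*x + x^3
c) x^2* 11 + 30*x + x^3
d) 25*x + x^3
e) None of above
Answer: b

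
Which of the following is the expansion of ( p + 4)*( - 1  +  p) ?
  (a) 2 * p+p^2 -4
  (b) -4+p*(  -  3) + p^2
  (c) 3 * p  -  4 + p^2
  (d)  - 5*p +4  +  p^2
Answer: c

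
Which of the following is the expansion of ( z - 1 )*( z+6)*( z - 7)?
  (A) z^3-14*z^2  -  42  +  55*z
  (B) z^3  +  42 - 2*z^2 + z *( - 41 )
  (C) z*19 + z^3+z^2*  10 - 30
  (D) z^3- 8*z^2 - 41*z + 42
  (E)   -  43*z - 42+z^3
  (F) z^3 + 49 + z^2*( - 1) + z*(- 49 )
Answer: B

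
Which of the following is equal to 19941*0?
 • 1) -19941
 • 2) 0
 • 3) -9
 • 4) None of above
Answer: 2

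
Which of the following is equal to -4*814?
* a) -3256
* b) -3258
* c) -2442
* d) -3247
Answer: a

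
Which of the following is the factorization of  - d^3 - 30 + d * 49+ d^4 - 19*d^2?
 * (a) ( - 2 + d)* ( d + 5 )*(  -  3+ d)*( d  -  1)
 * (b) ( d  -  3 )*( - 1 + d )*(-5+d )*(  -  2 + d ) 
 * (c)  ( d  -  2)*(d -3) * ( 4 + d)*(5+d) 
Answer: a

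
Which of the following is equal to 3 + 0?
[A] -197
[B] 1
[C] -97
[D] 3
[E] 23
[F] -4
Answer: D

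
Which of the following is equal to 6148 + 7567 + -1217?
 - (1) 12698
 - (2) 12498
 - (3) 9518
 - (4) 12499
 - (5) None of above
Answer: 2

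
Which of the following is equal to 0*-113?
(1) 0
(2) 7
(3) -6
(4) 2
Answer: 1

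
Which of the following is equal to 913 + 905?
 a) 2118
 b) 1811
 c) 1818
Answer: c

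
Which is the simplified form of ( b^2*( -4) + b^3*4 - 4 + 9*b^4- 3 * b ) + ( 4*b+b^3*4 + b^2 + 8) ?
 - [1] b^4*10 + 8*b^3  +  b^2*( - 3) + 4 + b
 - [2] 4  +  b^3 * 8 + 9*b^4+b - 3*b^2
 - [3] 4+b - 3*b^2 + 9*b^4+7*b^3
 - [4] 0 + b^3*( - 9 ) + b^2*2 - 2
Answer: 2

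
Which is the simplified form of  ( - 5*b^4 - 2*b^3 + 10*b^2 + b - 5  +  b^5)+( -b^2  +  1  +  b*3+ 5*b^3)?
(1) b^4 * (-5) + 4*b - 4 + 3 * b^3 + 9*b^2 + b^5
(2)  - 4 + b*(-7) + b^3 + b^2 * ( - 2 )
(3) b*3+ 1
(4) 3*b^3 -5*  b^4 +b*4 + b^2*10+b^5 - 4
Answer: 1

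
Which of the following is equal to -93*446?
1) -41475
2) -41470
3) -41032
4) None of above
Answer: 4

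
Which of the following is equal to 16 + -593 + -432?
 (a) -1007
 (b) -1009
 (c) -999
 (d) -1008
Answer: b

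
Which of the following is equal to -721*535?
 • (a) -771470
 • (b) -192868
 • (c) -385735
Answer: c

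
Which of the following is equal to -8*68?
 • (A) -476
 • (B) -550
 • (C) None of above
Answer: C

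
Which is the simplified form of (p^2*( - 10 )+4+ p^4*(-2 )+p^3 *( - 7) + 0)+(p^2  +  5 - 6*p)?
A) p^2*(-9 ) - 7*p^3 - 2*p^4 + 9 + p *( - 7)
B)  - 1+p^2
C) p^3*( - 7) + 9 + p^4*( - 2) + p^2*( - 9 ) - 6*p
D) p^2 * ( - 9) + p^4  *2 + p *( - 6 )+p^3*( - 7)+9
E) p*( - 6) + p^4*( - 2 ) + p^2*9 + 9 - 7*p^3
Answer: C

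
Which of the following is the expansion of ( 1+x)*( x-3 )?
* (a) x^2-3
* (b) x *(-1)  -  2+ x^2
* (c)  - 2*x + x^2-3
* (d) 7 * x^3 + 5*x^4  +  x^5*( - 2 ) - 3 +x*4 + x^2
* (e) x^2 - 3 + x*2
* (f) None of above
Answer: c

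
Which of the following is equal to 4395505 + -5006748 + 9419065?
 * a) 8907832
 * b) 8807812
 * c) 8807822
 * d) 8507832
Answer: c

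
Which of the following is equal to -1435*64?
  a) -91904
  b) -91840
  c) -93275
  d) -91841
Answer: b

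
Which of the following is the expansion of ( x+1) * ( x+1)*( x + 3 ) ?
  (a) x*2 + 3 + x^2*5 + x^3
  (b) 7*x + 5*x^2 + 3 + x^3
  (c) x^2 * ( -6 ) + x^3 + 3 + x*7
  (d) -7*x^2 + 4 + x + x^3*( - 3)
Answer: b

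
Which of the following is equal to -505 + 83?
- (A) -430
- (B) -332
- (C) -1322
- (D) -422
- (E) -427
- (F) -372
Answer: D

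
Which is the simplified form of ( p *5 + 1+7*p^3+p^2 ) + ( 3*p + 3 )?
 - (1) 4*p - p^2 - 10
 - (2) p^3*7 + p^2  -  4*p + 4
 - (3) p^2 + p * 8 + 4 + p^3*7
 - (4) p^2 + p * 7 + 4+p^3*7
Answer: 3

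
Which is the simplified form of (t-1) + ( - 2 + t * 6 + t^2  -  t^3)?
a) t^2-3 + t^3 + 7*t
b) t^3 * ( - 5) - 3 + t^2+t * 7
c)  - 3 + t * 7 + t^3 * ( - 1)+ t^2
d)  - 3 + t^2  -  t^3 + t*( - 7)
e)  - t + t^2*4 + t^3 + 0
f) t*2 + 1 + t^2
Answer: c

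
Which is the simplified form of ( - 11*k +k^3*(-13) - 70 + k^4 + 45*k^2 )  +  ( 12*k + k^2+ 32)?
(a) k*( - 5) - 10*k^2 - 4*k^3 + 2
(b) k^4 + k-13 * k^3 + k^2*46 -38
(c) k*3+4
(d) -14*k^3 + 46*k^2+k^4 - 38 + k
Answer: b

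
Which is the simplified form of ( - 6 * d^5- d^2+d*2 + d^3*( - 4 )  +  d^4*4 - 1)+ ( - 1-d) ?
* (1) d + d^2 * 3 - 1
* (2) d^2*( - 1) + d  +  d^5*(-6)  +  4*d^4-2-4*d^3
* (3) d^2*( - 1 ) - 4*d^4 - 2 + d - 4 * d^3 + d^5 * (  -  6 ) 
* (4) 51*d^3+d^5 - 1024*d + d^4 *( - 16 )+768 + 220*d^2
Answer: 2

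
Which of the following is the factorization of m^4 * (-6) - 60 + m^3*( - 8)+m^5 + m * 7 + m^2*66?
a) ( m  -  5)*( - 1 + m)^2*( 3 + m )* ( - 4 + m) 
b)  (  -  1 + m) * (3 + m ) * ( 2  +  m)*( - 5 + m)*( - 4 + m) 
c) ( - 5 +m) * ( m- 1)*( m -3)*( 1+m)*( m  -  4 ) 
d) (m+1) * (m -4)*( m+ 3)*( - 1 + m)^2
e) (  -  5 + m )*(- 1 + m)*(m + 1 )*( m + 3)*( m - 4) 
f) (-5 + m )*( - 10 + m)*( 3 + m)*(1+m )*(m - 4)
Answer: e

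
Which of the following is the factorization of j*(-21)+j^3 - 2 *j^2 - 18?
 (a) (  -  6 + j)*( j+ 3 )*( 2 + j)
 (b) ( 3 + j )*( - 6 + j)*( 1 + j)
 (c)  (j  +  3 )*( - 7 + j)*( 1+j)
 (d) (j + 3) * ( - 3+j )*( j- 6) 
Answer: b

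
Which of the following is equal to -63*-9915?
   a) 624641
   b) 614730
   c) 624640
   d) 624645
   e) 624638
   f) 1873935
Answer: d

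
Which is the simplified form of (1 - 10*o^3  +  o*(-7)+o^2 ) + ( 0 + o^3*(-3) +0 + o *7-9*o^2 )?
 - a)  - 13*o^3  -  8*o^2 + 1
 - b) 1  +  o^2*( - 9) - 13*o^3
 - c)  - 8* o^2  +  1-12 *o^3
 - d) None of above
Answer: a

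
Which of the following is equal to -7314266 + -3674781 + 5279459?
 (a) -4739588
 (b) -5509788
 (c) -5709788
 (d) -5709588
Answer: d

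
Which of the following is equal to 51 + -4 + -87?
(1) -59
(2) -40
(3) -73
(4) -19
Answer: 2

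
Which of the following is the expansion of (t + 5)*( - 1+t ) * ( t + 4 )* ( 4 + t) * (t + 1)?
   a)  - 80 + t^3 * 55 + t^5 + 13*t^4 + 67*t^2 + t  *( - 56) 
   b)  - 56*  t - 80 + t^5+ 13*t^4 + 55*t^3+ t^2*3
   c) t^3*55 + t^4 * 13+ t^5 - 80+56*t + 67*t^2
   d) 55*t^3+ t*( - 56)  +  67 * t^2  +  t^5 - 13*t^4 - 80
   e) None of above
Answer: a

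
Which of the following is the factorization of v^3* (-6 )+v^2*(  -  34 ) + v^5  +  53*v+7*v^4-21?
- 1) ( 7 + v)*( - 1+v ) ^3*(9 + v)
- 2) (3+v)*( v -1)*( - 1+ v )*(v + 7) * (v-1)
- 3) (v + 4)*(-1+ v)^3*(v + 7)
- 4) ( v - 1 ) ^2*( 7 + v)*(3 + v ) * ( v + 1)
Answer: 2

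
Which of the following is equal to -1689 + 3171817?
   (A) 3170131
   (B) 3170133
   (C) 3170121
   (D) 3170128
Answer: D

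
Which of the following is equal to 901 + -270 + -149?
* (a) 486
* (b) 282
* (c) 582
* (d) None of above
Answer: d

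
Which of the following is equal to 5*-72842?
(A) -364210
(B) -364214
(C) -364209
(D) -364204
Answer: A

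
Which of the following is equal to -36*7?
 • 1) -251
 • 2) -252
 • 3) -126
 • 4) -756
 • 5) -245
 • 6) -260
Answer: 2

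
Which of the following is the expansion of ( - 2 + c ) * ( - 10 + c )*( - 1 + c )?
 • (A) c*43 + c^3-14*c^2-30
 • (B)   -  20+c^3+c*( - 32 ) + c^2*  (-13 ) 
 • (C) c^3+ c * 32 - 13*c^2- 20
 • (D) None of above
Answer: C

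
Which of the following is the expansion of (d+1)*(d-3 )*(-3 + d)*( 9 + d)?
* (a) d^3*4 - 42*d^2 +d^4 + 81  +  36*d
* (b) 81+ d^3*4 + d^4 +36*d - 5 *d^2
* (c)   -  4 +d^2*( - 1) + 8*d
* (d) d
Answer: a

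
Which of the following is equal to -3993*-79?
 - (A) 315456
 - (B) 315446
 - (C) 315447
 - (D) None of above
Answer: C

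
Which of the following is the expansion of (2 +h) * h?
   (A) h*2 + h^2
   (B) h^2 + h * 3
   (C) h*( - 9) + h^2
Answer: A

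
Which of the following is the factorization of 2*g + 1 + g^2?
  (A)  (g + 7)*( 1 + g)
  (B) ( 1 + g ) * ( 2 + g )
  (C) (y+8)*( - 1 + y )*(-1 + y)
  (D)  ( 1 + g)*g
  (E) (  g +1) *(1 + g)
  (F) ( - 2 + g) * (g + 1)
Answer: E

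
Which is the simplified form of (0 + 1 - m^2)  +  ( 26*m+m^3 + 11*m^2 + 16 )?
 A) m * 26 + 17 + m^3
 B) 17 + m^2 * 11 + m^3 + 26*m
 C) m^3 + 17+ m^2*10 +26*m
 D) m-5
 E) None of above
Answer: C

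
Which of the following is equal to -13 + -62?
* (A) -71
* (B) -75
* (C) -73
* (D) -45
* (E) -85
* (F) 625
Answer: B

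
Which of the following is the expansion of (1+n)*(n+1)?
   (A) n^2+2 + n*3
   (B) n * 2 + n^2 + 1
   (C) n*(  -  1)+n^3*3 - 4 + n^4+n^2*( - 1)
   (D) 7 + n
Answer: B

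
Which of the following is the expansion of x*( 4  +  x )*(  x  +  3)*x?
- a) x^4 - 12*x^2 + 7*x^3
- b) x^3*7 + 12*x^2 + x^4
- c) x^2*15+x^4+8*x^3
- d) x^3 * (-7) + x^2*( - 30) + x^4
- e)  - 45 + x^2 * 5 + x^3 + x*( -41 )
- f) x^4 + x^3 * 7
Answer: b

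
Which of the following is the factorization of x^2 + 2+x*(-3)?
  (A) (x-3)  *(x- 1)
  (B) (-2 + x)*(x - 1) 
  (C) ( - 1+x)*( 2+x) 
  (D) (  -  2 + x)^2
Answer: B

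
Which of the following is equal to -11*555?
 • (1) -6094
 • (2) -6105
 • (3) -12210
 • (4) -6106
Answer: 2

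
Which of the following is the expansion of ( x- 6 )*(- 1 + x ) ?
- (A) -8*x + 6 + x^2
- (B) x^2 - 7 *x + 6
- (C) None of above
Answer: B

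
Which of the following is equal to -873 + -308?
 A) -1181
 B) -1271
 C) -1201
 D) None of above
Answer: A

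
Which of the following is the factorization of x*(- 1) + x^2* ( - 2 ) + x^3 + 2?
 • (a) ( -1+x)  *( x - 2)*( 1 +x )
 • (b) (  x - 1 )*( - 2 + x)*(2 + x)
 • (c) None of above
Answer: a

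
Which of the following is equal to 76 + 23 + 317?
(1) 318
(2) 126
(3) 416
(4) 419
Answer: 3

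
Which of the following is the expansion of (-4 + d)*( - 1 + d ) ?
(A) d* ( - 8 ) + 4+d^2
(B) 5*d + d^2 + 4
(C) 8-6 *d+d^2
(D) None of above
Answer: D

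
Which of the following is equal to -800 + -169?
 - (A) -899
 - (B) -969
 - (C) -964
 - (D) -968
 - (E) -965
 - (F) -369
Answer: B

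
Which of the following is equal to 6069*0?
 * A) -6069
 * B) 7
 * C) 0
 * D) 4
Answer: C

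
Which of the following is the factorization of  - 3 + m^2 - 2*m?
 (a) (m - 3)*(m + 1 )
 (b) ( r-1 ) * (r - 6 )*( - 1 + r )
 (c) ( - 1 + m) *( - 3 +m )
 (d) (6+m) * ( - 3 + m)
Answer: a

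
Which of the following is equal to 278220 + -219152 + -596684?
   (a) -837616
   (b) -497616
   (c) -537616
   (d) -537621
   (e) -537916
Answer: c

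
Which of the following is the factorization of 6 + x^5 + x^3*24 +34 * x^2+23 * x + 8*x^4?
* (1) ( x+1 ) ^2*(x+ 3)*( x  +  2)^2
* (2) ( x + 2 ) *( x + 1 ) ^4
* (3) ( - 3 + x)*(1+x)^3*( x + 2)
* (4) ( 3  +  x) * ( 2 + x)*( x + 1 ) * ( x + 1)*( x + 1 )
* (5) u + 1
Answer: 4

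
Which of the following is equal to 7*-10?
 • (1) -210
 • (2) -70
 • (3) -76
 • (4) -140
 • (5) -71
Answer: 2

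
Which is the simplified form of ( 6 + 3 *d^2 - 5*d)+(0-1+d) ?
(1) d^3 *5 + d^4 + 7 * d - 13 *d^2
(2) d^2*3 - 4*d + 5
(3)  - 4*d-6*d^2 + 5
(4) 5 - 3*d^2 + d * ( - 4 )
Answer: 2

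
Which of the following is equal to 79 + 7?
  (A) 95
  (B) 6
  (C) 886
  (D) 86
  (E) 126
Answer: D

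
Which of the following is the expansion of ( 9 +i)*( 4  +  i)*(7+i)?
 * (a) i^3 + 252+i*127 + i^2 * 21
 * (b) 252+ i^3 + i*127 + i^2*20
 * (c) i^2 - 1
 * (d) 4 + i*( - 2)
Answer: b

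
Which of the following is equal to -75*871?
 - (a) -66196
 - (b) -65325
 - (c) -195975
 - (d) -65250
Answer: b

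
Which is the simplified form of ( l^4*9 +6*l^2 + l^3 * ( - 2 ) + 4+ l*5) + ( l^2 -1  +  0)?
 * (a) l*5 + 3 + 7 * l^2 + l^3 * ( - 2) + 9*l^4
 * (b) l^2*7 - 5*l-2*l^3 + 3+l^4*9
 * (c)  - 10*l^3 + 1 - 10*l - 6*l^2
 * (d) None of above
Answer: a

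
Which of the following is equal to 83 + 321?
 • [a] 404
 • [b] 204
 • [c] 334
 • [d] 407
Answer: a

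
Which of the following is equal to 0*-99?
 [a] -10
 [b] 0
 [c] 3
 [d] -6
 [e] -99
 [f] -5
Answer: b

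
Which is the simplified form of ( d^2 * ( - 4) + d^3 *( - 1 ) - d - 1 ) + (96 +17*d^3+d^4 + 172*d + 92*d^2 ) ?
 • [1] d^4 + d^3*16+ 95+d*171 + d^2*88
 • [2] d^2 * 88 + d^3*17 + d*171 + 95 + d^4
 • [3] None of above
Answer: 1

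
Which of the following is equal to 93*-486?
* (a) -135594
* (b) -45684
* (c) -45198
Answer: c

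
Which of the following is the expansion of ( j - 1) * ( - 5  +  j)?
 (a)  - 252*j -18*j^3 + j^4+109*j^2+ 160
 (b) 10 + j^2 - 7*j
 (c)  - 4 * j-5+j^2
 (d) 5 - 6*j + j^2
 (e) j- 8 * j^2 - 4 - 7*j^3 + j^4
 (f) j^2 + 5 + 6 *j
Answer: d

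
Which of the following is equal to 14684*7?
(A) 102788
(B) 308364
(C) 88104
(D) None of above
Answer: A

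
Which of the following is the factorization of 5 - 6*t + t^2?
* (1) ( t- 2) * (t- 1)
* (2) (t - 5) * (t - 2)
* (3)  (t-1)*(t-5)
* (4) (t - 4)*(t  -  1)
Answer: 3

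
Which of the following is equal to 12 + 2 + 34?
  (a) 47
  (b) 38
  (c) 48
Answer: c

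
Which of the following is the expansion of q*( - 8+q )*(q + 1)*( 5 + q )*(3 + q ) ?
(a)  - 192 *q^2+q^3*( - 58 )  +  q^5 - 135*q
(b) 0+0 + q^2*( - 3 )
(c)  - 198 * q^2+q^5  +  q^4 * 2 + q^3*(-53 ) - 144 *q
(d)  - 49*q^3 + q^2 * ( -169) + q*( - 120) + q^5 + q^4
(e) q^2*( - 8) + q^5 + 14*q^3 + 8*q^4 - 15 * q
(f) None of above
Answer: d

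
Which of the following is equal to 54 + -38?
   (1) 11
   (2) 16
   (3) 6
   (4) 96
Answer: 2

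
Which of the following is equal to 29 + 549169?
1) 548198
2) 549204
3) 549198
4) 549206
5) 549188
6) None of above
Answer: 3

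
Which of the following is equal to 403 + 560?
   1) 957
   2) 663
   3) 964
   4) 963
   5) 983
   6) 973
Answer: 4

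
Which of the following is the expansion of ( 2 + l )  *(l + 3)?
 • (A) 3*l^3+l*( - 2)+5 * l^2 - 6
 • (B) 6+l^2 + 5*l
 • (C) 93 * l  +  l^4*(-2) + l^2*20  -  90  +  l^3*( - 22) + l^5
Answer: B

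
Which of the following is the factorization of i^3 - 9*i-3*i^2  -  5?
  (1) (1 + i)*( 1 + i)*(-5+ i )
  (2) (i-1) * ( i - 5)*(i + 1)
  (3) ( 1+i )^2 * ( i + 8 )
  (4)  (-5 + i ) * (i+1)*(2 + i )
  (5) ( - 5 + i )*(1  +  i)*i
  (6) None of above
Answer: 1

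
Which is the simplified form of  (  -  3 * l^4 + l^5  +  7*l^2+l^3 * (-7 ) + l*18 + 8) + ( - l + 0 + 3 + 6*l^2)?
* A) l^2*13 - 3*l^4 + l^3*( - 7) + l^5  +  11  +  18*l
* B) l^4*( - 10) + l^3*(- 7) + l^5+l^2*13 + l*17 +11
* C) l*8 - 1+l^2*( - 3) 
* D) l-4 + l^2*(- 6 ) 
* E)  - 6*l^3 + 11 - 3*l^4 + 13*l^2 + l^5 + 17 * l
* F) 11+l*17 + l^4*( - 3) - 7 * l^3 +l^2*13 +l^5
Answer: F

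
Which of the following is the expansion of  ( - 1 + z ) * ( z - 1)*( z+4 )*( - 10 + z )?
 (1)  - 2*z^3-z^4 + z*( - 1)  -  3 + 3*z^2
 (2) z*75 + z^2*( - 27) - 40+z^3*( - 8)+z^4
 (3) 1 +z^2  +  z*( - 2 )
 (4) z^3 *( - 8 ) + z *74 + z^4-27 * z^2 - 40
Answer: 4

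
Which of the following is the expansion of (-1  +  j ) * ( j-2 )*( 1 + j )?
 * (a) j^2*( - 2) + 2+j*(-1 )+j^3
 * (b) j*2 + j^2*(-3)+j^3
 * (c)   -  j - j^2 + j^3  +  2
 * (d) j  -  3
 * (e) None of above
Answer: a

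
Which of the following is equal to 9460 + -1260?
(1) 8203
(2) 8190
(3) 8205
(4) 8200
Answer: 4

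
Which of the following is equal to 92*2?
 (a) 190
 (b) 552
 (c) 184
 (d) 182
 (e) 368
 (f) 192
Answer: c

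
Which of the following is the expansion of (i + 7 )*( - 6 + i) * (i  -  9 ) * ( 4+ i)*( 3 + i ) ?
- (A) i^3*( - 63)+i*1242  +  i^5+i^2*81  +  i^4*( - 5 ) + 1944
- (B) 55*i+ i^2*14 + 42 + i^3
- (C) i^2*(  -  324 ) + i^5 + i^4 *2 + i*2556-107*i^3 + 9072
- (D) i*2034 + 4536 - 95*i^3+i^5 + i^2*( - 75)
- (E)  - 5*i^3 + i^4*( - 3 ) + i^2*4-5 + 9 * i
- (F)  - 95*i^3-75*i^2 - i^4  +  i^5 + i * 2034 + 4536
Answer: F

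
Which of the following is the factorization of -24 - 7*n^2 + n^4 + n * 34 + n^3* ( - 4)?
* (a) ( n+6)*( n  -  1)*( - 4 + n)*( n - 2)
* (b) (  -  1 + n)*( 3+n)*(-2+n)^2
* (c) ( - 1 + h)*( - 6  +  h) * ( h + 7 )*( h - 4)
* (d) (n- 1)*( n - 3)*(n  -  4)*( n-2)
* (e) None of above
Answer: e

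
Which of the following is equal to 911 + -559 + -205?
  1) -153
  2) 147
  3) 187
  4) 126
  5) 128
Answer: 2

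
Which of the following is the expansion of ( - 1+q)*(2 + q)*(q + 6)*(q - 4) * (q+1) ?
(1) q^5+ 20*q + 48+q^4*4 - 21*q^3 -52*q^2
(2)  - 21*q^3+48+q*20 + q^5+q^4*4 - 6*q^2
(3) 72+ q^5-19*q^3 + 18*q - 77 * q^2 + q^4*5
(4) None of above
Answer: 1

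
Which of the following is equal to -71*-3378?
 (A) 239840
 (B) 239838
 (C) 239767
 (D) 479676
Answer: B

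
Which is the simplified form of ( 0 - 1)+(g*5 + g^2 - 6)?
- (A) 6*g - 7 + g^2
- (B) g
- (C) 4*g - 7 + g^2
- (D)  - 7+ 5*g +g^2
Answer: D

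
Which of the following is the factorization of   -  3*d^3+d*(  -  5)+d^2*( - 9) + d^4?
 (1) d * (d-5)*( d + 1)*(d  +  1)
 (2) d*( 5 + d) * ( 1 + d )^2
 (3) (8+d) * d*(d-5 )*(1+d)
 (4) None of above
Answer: 1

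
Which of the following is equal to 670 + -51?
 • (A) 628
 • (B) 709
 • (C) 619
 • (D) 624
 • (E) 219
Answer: C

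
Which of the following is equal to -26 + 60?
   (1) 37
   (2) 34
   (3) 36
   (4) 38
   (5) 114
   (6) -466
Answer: 2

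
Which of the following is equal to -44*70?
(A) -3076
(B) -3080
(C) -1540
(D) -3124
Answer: B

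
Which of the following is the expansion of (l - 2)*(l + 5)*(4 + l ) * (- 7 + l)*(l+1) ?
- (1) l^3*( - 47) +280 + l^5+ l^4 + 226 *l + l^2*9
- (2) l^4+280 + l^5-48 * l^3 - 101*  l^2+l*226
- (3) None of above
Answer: 3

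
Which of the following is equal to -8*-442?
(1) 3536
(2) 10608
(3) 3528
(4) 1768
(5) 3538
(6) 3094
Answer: 1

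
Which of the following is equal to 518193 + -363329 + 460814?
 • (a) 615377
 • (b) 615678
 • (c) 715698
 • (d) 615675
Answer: b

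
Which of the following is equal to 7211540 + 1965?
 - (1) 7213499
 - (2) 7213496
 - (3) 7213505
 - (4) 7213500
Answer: 3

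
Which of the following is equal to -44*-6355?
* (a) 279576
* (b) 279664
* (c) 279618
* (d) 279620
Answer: d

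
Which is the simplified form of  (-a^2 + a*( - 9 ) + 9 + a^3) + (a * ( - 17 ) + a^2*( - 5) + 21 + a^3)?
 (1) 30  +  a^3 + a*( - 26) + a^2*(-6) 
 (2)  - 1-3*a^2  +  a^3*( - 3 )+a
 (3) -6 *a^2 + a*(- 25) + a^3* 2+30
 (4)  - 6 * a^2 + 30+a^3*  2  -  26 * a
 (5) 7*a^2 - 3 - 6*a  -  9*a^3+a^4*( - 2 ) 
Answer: 4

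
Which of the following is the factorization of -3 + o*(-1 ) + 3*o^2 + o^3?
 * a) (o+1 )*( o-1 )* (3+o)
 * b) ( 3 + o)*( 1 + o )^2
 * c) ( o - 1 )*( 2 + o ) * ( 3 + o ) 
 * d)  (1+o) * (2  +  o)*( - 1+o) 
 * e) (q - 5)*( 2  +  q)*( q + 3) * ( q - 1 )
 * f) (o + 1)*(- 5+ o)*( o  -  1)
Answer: a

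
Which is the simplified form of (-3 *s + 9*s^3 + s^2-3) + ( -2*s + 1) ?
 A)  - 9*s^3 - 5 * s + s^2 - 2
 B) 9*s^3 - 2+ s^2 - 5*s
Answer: B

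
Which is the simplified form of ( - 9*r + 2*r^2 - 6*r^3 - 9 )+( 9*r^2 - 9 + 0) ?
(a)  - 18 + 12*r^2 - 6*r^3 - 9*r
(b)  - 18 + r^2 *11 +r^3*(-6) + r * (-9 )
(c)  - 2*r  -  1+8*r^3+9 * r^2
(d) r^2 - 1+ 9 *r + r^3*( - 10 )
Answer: b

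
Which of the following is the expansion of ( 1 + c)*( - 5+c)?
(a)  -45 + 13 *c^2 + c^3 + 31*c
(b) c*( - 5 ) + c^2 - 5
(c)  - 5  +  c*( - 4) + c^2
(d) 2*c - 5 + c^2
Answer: c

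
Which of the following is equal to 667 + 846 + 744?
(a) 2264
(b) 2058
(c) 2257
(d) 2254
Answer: c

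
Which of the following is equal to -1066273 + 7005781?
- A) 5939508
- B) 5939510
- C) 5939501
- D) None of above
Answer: A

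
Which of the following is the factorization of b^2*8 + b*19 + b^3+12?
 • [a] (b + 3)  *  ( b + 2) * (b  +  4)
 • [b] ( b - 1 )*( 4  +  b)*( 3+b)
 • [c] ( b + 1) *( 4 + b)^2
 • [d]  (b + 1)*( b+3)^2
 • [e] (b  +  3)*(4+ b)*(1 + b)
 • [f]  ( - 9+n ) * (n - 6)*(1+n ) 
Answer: e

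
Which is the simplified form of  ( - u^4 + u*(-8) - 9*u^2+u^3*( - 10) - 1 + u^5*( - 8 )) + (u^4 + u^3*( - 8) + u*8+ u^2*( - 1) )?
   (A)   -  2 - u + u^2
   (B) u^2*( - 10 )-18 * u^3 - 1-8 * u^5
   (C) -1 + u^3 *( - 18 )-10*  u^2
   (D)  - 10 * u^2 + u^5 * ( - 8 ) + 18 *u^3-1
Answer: B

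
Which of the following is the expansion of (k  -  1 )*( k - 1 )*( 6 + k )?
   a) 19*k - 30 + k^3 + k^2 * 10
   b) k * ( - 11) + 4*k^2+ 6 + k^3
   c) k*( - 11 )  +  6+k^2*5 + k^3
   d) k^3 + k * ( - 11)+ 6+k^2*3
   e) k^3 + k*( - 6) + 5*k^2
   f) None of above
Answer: b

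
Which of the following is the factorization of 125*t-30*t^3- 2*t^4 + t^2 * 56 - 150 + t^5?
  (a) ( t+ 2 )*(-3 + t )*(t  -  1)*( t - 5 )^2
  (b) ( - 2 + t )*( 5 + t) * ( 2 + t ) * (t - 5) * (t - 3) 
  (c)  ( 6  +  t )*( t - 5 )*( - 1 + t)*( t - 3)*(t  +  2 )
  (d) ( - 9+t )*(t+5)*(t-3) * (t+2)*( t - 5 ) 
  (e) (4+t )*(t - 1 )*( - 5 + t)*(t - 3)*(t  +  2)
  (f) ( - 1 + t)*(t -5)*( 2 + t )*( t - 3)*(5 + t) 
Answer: f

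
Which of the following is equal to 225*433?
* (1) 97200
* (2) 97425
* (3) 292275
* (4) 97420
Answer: 2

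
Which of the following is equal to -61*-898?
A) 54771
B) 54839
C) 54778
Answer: C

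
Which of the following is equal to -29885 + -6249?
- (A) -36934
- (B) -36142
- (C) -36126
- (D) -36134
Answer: D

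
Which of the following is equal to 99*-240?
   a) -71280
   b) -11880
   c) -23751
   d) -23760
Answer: d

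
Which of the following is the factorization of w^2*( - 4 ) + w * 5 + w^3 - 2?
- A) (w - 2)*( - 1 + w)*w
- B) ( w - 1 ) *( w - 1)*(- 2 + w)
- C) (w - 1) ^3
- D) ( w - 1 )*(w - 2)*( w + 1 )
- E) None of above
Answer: B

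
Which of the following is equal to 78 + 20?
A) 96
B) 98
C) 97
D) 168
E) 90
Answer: B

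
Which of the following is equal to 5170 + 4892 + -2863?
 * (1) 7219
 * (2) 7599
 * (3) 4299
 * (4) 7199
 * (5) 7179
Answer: 4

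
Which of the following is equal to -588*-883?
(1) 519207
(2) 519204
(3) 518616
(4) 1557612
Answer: 2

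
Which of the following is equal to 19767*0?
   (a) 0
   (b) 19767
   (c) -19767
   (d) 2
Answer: a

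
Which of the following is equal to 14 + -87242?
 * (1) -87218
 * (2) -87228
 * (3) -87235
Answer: 2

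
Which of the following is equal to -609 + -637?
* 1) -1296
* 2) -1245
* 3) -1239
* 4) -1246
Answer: 4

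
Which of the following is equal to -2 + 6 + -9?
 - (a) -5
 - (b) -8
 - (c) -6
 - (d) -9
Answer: a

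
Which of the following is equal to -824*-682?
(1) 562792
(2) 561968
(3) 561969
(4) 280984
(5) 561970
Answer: 2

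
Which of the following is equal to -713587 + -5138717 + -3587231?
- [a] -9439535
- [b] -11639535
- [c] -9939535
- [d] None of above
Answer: a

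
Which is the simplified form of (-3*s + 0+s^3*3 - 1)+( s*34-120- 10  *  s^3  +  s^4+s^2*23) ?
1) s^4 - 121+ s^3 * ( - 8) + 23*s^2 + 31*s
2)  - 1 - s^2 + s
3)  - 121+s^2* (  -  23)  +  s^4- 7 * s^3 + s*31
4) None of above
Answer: 4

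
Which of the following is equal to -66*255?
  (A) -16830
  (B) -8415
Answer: A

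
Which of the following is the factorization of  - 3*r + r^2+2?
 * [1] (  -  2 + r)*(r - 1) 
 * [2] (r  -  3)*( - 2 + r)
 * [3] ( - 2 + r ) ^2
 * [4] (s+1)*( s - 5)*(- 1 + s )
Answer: 1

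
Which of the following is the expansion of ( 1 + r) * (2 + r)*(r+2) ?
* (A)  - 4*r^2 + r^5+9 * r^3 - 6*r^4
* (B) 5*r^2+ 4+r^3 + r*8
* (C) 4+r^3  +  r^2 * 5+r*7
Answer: B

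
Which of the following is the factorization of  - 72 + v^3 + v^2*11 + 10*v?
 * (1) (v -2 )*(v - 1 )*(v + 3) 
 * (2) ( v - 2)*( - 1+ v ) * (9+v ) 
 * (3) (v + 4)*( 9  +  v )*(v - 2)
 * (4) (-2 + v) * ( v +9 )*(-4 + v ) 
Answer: 3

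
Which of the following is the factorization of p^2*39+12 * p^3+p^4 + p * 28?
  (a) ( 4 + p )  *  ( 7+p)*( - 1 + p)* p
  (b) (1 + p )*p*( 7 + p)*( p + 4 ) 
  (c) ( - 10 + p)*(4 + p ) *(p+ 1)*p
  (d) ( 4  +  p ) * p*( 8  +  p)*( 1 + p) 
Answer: b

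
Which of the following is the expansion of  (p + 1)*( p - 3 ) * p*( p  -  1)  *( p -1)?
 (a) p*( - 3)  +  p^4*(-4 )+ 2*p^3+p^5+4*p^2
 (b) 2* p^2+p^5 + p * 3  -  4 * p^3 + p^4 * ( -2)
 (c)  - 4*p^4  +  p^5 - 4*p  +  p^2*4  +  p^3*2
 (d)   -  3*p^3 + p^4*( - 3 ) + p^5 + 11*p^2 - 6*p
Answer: a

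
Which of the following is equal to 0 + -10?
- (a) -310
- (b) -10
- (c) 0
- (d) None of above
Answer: b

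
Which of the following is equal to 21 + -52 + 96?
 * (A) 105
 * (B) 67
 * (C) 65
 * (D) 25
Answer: C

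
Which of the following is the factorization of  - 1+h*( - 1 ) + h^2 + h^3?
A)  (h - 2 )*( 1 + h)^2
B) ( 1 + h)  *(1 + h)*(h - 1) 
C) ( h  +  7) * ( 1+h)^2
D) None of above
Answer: B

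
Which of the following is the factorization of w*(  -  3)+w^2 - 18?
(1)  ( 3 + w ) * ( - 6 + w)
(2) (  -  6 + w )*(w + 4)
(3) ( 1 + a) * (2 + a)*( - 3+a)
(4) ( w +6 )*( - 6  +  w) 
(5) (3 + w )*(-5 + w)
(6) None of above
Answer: 1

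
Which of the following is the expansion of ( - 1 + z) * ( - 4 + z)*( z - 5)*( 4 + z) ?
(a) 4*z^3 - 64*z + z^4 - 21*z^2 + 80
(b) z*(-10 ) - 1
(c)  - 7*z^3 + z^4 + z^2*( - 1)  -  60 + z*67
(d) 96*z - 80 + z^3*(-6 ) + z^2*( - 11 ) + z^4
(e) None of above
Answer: d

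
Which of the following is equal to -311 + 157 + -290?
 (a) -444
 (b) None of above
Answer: a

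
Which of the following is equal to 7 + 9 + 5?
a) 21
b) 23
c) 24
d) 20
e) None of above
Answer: a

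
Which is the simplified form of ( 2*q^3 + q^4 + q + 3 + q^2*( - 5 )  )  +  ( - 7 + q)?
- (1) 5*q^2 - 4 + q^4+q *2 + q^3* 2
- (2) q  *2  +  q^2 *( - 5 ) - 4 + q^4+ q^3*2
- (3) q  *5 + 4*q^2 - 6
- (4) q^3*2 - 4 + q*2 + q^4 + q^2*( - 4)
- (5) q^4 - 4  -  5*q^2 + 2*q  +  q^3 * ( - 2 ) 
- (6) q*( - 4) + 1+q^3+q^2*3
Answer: 2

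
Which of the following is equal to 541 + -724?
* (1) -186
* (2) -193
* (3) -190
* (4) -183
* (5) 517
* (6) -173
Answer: 4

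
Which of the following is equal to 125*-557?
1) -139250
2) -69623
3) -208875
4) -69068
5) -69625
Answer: 5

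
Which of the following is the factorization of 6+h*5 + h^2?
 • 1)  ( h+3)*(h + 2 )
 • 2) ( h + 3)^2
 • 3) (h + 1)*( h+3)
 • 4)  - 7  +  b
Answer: 1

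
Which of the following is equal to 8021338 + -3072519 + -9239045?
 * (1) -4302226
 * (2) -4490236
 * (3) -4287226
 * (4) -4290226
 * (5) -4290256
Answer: 4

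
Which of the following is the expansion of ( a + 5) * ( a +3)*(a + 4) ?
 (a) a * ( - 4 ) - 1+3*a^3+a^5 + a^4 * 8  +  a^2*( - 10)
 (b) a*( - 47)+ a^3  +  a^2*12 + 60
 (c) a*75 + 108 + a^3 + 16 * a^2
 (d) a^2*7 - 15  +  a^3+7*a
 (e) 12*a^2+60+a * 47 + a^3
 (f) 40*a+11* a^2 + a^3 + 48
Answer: e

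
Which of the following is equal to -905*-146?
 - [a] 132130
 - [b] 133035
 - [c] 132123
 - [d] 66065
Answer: a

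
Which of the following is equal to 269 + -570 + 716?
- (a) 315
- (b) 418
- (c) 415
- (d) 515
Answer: c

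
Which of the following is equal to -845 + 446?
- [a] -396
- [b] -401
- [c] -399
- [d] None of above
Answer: c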